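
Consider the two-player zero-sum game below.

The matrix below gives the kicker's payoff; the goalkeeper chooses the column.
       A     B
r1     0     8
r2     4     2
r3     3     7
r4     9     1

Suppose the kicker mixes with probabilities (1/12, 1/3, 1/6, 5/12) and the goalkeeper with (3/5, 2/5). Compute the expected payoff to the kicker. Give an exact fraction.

271/60

Against (3/5, 2/5), each row's expected payoff is r1: 16/5; r2: 16/5; r3: 23/5; r4: 29/5.
Taking the (1/12, 1/3, 1/6, 5/12)-weighted average: (1/12)·(16/5) + (1/3)·(16/5) + (1/6)·(23/5) + (5/12)·(29/5) = 271/60.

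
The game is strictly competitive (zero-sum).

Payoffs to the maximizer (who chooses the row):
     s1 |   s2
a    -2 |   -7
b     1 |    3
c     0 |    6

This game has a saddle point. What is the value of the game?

1

Row minima: -7, 1, 0 → the maximizer's maximin is 1.
Column maxima: 1, 6 → the minimizer's minimax is 1.
They coincide at (b, s1), so the value is 1.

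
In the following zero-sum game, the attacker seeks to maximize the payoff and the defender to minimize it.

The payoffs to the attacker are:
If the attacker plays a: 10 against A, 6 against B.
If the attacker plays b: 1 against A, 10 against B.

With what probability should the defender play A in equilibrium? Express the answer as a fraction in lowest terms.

Row minima are 6 and 1, so the attacker's maximin is 6; column maxima are 10 and 10, so the defender's minimax is 10. These differ, so the equilibrium is in mixed strategies.
Let the defender play A with probability q. The attacker is indifferent when 10q + 6(1−q) = q + 10(1−q), giving q = 4/13.

4/13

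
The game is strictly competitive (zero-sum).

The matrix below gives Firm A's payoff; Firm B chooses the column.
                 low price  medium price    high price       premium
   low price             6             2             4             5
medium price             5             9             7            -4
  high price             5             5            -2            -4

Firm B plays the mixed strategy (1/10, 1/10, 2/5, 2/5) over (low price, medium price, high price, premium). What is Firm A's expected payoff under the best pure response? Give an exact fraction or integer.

22/5

low price: (6)·(1/10) + (2)·(1/10) + (4)·(2/5) + (5)·(2/5) = 22/5.
medium price: (5)·(1/10) + (9)·(1/10) + (7)·(2/5) + (-4)·(2/5) = 13/5.
high price: (5)·(1/10) + (5)·(1/10) + (-2)·(2/5) + (-4)·(2/5) = -7/5.
The best pure response is low price with expected payoff 22/5.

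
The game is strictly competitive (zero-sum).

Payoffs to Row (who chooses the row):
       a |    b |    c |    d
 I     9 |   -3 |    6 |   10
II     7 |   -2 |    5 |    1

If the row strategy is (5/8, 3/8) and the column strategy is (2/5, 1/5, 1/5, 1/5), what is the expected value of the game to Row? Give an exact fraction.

Against (2/5, 1/5, 1/5, 1/5), each row's expected payoff is I: 31/5; II: 18/5.
Taking the (5/8, 3/8)-weighted average: (5/8)·(31/5) + (3/8)·(18/5) = 209/40.

209/40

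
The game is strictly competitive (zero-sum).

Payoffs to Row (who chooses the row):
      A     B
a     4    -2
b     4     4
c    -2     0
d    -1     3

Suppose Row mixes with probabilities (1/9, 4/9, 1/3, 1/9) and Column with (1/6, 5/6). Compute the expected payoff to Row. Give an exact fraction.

Against (1/6, 5/6), each row's expected payoff is a: -1; b: 4; c: -1/3; d: 7/3.
Taking the (1/9, 4/9, 1/3, 1/9)-weighted average: (1/9)·(-1) + (4/9)·(4) + (1/3)·(-1/3) + (1/9)·(7/3) = 49/27.

49/27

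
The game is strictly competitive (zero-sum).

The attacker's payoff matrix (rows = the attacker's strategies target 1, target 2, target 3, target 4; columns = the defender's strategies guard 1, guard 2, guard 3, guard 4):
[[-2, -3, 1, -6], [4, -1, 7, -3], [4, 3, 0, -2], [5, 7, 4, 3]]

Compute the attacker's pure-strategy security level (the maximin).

The worst-case payoff for each row is target 1: -6, target 2: -3, target 3: -2, target 4: 3.
The best of these is 3.

3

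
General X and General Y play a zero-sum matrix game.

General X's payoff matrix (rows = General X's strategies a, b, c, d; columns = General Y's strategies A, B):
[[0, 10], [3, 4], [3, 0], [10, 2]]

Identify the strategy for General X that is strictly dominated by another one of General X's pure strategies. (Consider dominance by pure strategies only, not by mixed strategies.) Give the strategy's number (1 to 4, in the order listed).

Compare c with d: 10 > 3, 2 > 0.
So d strictly dominates c for General X; c is strictly dominated.

3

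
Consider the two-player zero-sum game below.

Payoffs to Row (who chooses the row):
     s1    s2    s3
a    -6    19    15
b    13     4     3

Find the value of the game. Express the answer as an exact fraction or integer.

Column s2 is strictly dominated by s3 for Column (it gives Row more in every row).
The remaining 2×2 game on (a, b) × (s1, s3) has no saddle point. Let Row play a with probability p; indifference gives −6p + 13(1−p) = 15p + 3(1−p), so p = 10/31.
Similarly Column's optimal q on s1 is 12/31, and the value is -6·(12/31) + (15)·(19/31) = 213/31.

213/31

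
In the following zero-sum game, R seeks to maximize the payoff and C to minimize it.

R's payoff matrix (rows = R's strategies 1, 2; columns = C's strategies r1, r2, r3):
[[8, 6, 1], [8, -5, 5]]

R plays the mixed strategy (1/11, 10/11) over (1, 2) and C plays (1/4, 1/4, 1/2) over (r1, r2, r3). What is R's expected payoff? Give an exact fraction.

73/22

Against (1/4, 1/4, 1/2), each row's expected payoff is 1: 4; 2: 13/4.
Taking the (1/11, 10/11)-weighted average: (1/11)·(4) + (10/11)·(13/4) = 73/22.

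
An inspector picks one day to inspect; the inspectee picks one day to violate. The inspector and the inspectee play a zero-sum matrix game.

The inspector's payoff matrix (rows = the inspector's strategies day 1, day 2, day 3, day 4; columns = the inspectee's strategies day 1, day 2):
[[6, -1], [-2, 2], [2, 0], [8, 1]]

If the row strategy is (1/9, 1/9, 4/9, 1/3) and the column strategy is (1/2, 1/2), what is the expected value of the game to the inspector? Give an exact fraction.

Against (1/2, 1/2), each row's expected payoff is day 1: 5/2; day 2: 0; day 3: 1; day 4: 9/2.
Taking the (1/9, 1/9, 4/9, 1/3)-weighted average: (1/9)·(5/2) + (1/9)·(0) + (4/9)·(1) + (1/3)·(9/2) = 20/9.

20/9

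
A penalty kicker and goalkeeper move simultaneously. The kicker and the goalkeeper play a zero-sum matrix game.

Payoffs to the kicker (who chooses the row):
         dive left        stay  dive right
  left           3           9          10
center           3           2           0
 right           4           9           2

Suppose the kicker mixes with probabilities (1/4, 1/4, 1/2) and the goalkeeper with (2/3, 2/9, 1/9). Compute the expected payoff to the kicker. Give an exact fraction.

Against (2/3, 2/9, 1/9), each row's expected payoff is left: 46/9; center: 22/9; right: 44/9.
Taking the (1/4, 1/4, 1/2)-weighted average: (1/4)·(46/9) + (1/4)·(22/9) + (1/2)·(44/9) = 13/3.

13/3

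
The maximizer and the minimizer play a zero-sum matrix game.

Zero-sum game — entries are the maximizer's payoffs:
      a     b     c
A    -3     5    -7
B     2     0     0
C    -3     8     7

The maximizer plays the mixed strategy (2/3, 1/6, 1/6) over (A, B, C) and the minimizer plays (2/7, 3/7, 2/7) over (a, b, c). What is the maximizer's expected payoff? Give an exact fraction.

Against (2/7, 3/7, 2/7), each row's expected payoff is A: -5/7; B: 4/7; C: 32/7.
Taking the (2/3, 1/6, 1/6)-weighted average: (2/3)·(-5/7) + (1/6)·(4/7) + (1/6)·(32/7) = 8/21.

8/21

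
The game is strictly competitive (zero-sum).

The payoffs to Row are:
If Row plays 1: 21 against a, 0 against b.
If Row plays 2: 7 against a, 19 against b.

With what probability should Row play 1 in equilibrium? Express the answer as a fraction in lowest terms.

4/11

Row minima are 0 and 7, so Row's maximin is 7; column maxima are 21 and 19, so Column's minimax is 19. These differ, so the equilibrium is in mixed strategies.
Let Row play 1 with probability p. Column is indifferent when 21p + 7(1−p) = 19(1−p), giving p = 4/11.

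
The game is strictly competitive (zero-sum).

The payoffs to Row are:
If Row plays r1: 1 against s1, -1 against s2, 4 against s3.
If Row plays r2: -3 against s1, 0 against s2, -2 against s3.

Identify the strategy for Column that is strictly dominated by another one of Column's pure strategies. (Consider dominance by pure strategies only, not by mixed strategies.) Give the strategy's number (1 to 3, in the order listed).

Column prefers columns that give Row less. Compare s3 with s1: 1 < 4, -3 < -2.
So s1 strictly dominates s3 for Column; s3 is strictly dominated.

3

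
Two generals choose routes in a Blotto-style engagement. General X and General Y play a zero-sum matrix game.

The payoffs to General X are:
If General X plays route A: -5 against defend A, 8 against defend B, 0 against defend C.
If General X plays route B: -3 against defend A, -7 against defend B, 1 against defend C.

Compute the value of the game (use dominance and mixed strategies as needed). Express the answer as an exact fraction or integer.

-59/17

Column defend C is strictly dominated by defend A for General Y (it gives General X more in every row).
The remaining 2×2 game on (route A, route B) × (defend A, defend B) has no saddle point. Let General X play route A with probability p; indifference gives −5p − 3(1−p) = 8p − 7(1−p), so p = 4/17.
Similarly General Y's optimal q on defend A is 15/17, and the value is -5·(15/17) + (8)·(2/17) = -59/17.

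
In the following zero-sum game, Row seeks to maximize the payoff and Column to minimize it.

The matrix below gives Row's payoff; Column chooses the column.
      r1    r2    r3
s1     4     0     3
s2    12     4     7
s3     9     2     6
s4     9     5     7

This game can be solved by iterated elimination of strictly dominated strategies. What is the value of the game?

5

Row s1 is strictly dominated by row s2 (12>4, 4>0, 7>3); eliminate s1.
Row s3 is strictly dominated by row s2 (12>9, 4>2, 7>6); eliminate s3.
Column r1 is strictly dominated by r2 for Column (4<12, 5<9); eliminate r1.
Column r3 is strictly dominated by r2 for Column (4<7, 5<7); eliminate r3.
Row s2 is strictly dominated by row s4 (5>4); eliminate s2.
Only (s4, r2) remains, with payoff 5.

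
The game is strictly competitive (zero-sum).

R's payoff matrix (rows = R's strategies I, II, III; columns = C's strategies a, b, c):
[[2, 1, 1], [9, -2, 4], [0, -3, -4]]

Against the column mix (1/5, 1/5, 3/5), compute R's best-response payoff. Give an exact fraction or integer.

19/5

I: (2)·(1/5) + (1)·(1/5) + (1)·(3/5) = 6/5.
II: (9)·(1/5) + (-2)·(1/5) + (4)·(3/5) = 19/5.
III: (0)·(1/5) + (-3)·(1/5) + (-4)·(3/5) = -3.
The best pure response is II with expected payoff 19/5.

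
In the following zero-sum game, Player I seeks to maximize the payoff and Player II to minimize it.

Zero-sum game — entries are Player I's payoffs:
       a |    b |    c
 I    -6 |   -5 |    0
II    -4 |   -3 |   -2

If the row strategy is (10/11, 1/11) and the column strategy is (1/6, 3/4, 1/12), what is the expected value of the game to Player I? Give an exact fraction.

Against (1/6, 3/4, 1/12), each row's expected payoff is I: -19/4; II: -37/12.
Taking the (10/11, 1/11)-weighted average: (10/11)·(-19/4) + (1/11)·(-37/12) = -607/132.

-607/132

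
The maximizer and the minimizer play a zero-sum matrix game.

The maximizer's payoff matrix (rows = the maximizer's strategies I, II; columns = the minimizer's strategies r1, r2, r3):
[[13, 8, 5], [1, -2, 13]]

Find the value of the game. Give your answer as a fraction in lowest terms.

19/3

Column r1 is strictly dominated by r2 for the minimizer (it gives the maximizer more in every row).
The remaining 2×2 game on (I, II) × (r2, r3) has no saddle point. Let the maximizer play I with probability p; indifference gives 8p − 2(1−p) = 5p + 13(1−p), so p = 5/6.
Similarly the minimizer's optimal q on r2 is 4/9, and the value is 8·(4/9) + (5)·(5/9) = 19/3.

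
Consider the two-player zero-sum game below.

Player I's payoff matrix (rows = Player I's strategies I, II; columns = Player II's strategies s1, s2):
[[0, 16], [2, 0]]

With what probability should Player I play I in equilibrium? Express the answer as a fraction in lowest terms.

1/9

Row minima are 0 and 0, so Player I's maximin is 0; column maxima are 2 and 16, so Player II's minimax is 2. These differ, so the equilibrium is in mixed strategies.
Let Player I play I with probability p. Player II is indifferent when 2(1−p) = 16p, giving p = 1/9.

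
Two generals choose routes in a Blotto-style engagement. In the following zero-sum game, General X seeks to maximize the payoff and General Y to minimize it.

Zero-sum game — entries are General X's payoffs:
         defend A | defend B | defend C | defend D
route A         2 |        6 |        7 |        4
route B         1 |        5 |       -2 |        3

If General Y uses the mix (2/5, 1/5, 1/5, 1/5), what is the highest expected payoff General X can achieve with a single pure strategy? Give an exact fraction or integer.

route A: (2)·(2/5) + (6)·(1/5) + (7)·(1/5) + (4)·(1/5) = 21/5.
route B: (1)·(2/5) + (5)·(1/5) + (-2)·(1/5) + (3)·(1/5) = 8/5.
The best pure response is route A with expected payoff 21/5.

21/5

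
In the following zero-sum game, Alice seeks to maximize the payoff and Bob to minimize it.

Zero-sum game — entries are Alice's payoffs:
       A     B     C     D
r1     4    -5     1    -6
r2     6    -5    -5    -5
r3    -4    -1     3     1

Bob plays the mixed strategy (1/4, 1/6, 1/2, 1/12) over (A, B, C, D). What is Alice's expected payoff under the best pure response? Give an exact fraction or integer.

5/12

r1: (4)·(1/4) + (-5)·(1/6) + (1)·(1/2) + (-6)·(1/12) = 1/6.
r2: (6)·(1/4) + (-5)·(1/6) + (-5)·(1/2) + (-5)·(1/12) = -9/4.
r3: (-4)·(1/4) + (-1)·(1/6) + (3)·(1/2) + (1)·(1/12) = 5/12.
The best pure response is r3 with expected payoff 5/12.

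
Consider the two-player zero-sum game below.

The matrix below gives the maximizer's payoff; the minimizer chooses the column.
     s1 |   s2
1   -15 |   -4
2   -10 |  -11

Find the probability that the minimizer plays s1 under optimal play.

Row minima are -15 and -11, so the maximizer's maximin is -11; column maxima are -10 and -4, so the minimizer's minimax is -10. These differ, so the equilibrium is in mixed strategies.
Let the minimizer play s1 with probability q. The maximizer is indifferent when −15q − 4(1−q) = −10q − 11(1−q), giving q = 7/12.

7/12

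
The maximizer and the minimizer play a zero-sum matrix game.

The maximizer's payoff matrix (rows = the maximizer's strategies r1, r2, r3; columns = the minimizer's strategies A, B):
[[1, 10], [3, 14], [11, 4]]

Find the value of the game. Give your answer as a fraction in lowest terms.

71/9

Row r1 is strictly dominated by row r2, so the maximizer never plays it.
The remaining 2×2 game on (r2, r3) × (A, B) has no saddle point. Let the maximizer play r2 with probability p; indifference gives 3p + 11(1−p) = 14p + 4(1−p), so p = 7/18.
Similarly the minimizer's optimal q on A is 5/9, and the value is 3·(5/9) + (14)·(4/9) = 71/9.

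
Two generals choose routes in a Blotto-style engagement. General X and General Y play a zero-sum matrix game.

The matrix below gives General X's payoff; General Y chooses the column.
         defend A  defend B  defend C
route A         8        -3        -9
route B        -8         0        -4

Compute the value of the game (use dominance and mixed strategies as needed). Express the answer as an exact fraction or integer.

-104/21

Column defend B is strictly dominated by defend C for General Y (it gives General X more in every row).
The remaining 2×2 game on (route A, route B) × (defend A, defend C) has no saddle point. Let General X play route A with probability p; indifference gives 8p − 8(1−p) = −9p − 4(1−p), so p = 4/21.
Similarly General Y's optimal q on defend A is 5/21, and the value is 8·(5/21) + (-9)·(16/21) = -104/21.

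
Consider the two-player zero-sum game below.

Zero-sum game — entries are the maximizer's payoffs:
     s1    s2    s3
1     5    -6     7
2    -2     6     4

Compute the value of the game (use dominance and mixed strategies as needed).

Column s3 is strictly dominated by s1 for the minimizer (it gives the maximizer more in every row).
The remaining 2×2 game on (1, 2) × (s1, s2) has no saddle point. Let the maximizer play 1 with probability p; indifference gives 5p − 2(1−p) = −6p + 6(1−p), so p = 8/19.
Similarly the minimizer's optimal q on s1 is 12/19, and the value is 5·(12/19) + (-6)·(7/19) = 18/19.

18/19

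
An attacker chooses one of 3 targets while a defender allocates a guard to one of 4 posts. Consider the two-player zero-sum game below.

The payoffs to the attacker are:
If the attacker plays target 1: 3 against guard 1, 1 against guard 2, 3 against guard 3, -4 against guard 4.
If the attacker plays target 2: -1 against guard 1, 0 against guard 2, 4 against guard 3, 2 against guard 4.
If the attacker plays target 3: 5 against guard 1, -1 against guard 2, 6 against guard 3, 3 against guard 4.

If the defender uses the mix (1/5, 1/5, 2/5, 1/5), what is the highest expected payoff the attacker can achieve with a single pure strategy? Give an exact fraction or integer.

target 1: (3)·(1/5) + (1)·(1/5) + (3)·(2/5) + (-4)·(1/5) = 6/5.
target 2: (-1)·(1/5) + (0)·(1/5) + (4)·(2/5) + (2)·(1/5) = 9/5.
target 3: (5)·(1/5) + (-1)·(1/5) + (6)·(2/5) + (3)·(1/5) = 19/5.
The best pure response is target 3 with expected payoff 19/5.

19/5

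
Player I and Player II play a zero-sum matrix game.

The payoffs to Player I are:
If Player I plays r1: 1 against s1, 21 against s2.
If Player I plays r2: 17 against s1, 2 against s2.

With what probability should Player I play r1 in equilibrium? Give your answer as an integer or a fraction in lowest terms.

3/7

Row minima are 1 and 2, so Player I's maximin is 2; column maxima are 17 and 21, so Player II's minimax is 17. These differ, so the equilibrium is in mixed strategies.
Let Player I play r1 with probability p. Player II is indifferent when p + 17(1−p) = 21p + 2(1−p), giving p = 3/7.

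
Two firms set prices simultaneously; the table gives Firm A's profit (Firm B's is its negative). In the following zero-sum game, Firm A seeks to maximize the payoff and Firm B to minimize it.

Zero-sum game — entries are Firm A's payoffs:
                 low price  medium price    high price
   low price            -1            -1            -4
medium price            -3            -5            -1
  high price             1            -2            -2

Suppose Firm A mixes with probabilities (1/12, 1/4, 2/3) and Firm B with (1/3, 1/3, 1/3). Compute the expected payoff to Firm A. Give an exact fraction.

-19/12

Against (1/3, 1/3, 1/3), each row's expected payoff is low price: -2; medium price: -3; high price: -1.
Taking the (1/12, 1/4, 2/3)-weighted average: (1/12)·(-2) + (1/4)·(-3) + (2/3)·(-1) = -19/12.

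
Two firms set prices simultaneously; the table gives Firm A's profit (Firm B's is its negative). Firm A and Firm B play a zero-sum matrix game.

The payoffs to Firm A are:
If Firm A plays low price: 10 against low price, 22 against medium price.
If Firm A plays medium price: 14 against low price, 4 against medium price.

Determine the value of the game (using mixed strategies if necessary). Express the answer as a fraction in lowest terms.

Row minima are 10 and 4, so Firm A's maximin is 10; column maxima are 14 and 22, so Firm B's minimax is 14. These differ, so the equilibrium is in mixed strategies.
Let Firm A play low price with probability p. Firm B is indifferent when 10p + 14(1−p) = 22p + 4(1−p), giving p = 5/11.
Let Firm B play low price with probability q. Firm A is indifferent when 10q + 22(1−q) = 14q + 4(1−q), giving q = 9/11.
The value is 10·(9/11) + (22)·(2/11) = 134/11.

134/11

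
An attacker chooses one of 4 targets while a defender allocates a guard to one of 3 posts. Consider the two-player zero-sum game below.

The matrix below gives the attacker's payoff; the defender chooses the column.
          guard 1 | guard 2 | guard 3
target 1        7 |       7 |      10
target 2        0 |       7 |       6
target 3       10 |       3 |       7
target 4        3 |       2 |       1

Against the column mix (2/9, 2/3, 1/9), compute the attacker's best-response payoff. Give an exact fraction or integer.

22/3

target 1: (7)·(2/9) + (7)·(2/3) + (10)·(1/9) = 22/3.
target 2: (0)·(2/9) + (7)·(2/3) + (6)·(1/9) = 16/3.
target 3: (10)·(2/9) + (3)·(2/3) + (7)·(1/9) = 5.
target 4: (3)·(2/9) + (2)·(2/3) + (1)·(1/9) = 19/9.
The best pure response is target 1 with expected payoff 22/3.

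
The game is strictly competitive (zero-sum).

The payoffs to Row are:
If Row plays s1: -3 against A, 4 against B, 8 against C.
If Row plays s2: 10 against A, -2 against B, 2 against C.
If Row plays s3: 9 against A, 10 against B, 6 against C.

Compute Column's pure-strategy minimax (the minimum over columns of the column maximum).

8

The worst case (largest entry) in each column is A: 10, B: 10, C: 8.
The best (smallest) of these is 8.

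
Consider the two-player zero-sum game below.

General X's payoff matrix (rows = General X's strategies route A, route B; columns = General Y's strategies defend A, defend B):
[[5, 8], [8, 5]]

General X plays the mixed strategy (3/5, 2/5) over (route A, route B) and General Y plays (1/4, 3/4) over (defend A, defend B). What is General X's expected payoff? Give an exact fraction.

133/20

Against (1/4, 3/4), each row's expected payoff is route A: 29/4; route B: 23/4.
Taking the (3/5, 2/5)-weighted average: (3/5)·(29/4) + (2/5)·(23/4) = 133/20.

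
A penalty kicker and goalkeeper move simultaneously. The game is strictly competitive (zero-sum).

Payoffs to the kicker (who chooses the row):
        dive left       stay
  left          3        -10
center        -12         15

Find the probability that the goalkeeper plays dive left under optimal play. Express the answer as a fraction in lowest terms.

5/8

Row minima are -10 and -12, so the kicker's maximin is -10; column maxima are 3 and 15, so the goalkeeper's minimax is 3. These differ, so the equilibrium is in mixed strategies.
Let the goalkeeper play dive left with probability q. The kicker is indifferent when 3q − 10(1−q) = −12q + 15(1−q), giving q = 5/8.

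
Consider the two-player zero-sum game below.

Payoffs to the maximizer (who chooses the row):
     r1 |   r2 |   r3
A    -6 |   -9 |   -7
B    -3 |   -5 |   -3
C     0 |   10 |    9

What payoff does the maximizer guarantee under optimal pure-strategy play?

Row minima: -9, -5, 0 → the maximizer's maximin is 0.
Column maxima: 0, 10, 9 → the minimizer's minimax is 0.
They coincide at (C, r1), so the value is 0.

0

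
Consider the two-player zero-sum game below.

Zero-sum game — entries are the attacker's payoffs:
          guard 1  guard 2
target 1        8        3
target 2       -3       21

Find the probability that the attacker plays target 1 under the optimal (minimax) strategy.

Row minima are 3 and -3, so the attacker's maximin is 3; column maxima are 8 and 21, so the defender's minimax is 8. These differ, so the equilibrium is in mixed strategies.
Let the attacker play target 1 with probability p. The defender is indifferent when 8p − 3(1−p) = 3p + 21(1−p), giving p = 24/29.

24/29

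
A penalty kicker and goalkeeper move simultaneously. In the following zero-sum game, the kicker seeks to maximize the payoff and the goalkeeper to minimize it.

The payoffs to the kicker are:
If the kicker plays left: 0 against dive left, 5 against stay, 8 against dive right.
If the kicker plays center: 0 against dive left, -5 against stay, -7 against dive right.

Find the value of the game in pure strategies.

0

Row minima: 0, -7 → the kicker's maximin is 0.
Column maxima: 0, 5, 8 → the goalkeeper's minimax is 0.
They coincide at (left, dive left), so the value is 0.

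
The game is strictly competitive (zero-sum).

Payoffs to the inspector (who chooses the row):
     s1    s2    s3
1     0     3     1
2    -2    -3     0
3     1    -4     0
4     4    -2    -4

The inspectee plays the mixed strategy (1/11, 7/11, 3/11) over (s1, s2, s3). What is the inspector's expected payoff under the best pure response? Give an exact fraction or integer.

1: (0)·(1/11) + (3)·(7/11) + (1)·(3/11) = 24/11.
2: (-2)·(1/11) + (-3)·(7/11) + (0)·(3/11) = -23/11.
3: (1)·(1/11) + (-4)·(7/11) + (0)·(3/11) = -27/11.
4: (4)·(1/11) + (-2)·(7/11) + (-4)·(3/11) = -2.
The best pure response is 1 with expected payoff 24/11.

24/11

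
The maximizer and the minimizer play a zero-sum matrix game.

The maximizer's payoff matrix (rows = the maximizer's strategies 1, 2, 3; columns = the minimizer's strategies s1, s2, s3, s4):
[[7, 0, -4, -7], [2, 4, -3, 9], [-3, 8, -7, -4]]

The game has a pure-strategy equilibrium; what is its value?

-3

Row minima: -7, -3, -7 → the maximizer's maximin is -3.
Column maxima: 7, 8, -3, 9 → the minimizer's minimax is -3.
They coincide at (2, s3), so the value is -3.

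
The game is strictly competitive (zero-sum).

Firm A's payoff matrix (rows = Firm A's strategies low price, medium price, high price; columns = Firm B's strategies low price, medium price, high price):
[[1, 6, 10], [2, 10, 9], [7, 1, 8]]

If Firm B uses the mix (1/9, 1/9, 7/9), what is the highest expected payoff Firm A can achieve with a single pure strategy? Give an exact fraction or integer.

77/9

low price: (1)·(1/9) + (6)·(1/9) + (10)·(7/9) = 77/9.
medium price: (2)·(1/9) + (10)·(1/9) + (9)·(7/9) = 25/3.
high price: (7)·(1/9) + (1)·(1/9) + (8)·(7/9) = 64/9.
The best pure response is low price with expected payoff 77/9.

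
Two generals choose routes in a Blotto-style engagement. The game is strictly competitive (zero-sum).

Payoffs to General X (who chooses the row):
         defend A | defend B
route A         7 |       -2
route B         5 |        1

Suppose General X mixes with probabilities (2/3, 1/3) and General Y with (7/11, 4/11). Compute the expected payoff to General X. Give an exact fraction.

11/3

Against (7/11, 4/11), each row's expected payoff is route A: 41/11; route B: 39/11.
Taking the (2/3, 1/3)-weighted average: (2/3)·(41/11) + (1/3)·(39/11) = 11/3.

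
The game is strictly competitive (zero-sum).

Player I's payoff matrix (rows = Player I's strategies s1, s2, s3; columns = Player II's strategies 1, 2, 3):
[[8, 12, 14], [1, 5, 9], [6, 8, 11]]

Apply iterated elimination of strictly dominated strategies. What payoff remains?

8

Column 2 is strictly dominated by 1 for Player II (8<12, 1<5, 6<8); eliminate 2.
Row s3 is strictly dominated by row s1 (8>6, 14>11); eliminate s3.
Row s2 is strictly dominated by row s1 (8>1, 14>9); eliminate s2.
Column 3 is strictly dominated by 1 for Player II (8<14); eliminate 3.
Only (s1, 1) remains, with payoff 8.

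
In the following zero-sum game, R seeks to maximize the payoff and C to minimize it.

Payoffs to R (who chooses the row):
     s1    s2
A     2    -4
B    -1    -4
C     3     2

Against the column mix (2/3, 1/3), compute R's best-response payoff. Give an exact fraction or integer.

A: (2)·(2/3) + (-4)·(1/3) = 0.
B: (-1)·(2/3) + (-4)·(1/3) = -2.
C: (3)·(2/3) + (2)·(1/3) = 8/3.
The best pure response is C with expected payoff 8/3.

8/3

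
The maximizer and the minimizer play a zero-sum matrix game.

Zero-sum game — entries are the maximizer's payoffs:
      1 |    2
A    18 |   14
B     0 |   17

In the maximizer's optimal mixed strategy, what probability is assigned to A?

Row minima are 14 and 0, so the maximizer's maximin is 14; column maxima are 18 and 17, so the minimizer's minimax is 17. These differ, so the equilibrium is in mixed strategies.
Let the maximizer play A with probability p. The minimizer is indifferent when 18p = 14p + 17(1−p), giving p = 17/21.

17/21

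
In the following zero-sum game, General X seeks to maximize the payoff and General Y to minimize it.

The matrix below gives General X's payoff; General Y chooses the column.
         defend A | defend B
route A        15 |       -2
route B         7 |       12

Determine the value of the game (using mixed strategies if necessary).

Row minima are -2 and 7, so General X's maximin is 7; column maxima are 15 and 12, so General Y's minimax is 12. These differ, so the equilibrium is in mixed strategies.
Let General X play route A with probability p. General Y is indifferent when 15p + 7(1−p) = −2p + 12(1−p), giving p = 5/22.
Let General Y play defend A with probability q. General X is indifferent when 15q − 2(1−q) = 7q + 12(1−q), giving q = 7/11.
The value is 15·(7/11) + (-2)·(4/11) = 97/11.

97/11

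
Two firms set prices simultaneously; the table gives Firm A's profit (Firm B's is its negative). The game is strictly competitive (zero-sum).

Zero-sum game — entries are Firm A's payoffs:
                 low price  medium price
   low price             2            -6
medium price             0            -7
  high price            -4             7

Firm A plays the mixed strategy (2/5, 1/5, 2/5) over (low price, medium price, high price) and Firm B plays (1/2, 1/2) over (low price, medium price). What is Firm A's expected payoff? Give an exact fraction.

Against (1/2, 1/2), each row's expected payoff is low price: -2; medium price: -7/2; high price: 3/2.
Taking the (2/5, 1/5, 2/5)-weighted average: (2/5)·(-2) + (1/5)·(-7/2) + (2/5)·(3/2) = -9/10.

-9/10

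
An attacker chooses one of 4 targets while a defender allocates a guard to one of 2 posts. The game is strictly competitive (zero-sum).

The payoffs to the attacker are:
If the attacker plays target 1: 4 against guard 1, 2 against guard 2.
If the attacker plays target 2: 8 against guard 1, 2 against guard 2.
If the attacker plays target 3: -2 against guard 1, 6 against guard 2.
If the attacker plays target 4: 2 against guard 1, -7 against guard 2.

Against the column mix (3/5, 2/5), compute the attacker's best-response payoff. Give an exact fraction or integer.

target 1: (4)·(3/5) + (2)·(2/5) = 16/5.
target 2: (8)·(3/5) + (2)·(2/5) = 28/5.
target 3: (-2)·(3/5) + (6)·(2/5) = 6/5.
target 4: (2)·(3/5) + (-7)·(2/5) = -8/5.
The best pure response is target 2 with expected payoff 28/5.

28/5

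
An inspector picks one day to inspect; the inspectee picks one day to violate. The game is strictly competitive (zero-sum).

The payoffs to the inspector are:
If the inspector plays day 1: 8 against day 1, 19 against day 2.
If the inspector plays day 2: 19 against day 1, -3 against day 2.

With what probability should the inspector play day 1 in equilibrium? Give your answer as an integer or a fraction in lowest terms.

Row minima are 8 and -3, so the inspector's maximin is 8; column maxima are 19 and 19, so the inspectee's minimax is 19. These differ, so the equilibrium is in mixed strategies.
Let the inspector play day 1 with probability p. The inspectee is indifferent when 8p + 19(1−p) = 19p − 3(1−p), giving p = 2/3.

2/3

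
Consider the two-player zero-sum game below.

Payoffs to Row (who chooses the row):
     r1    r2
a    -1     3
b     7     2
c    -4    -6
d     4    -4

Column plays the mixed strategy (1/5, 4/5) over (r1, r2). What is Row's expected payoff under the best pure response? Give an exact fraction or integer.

3

a: (-1)·(1/5) + (3)·(4/5) = 11/5.
b: (7)·(1/5) + (2)·(4/5) = 3.
c: (-4)·(1/5) + (-6)·(4/5) = -28/5.
d: (4)·(1/5) + (-4)·(4/5) = -12/5.
The best pure response is b with expected payoff 3.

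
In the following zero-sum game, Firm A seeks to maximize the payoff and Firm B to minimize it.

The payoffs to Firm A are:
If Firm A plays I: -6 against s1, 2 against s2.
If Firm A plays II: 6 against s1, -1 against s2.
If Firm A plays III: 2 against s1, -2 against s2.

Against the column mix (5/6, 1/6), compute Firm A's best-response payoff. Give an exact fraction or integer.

I: (-6)·(5/6) + (2)·(1/6) = -14/3.
II: (6)·(5/6) + (-1)·(1/6) = 29/6.
III: (2)·(5/6) + (-2)·(1/6) = 4/3.
The best pure response is II with expected payoff 29/6.

29/6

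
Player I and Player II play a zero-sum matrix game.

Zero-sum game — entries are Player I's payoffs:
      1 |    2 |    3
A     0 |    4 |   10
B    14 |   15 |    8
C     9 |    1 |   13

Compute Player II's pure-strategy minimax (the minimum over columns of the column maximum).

13

The worst case (largest entry) in each column is 1: 14, 2: 15, 3: 13.
The best (smallest) of these is 13.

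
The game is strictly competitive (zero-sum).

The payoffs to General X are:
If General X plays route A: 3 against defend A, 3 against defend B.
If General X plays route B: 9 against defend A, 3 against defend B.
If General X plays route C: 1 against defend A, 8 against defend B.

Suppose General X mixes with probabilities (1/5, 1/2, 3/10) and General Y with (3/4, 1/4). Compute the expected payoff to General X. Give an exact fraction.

207/40

Against (3/4, 1/4), each row's expected payoff is route A: 3; route B: 15/2; route C: 11/4.
Taking the (1/5, 1/2, 3/10)-weighted average: (1/5)·(3) + (1/2)·(15/2) + (3/10)·(11/4) = 207/40.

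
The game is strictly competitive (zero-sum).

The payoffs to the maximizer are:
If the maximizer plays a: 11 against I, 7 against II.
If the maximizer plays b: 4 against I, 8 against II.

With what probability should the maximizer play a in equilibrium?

Row minima are 7 and 4, so the maximizer's maximin is 7; column maxima are 11 and 8, so the minimizer's minimax is 8. These differ, so the equilibrium is in mixed strategies.
Let the maximizer play a with probability p. The minimizer is indifferent when 11p + 4(1−p) = 7p + 8(1−p), giving p = 1/2.

1/2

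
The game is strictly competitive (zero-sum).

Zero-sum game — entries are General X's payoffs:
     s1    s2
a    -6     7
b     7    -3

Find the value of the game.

31/23

Row minima are -6 and -3, so General X's maximin is -3; column maxima are 7 and 7, so General Y's minimax is 7. These differ, so the equilibrium is in mixed strategies.
Let General X play a with probability p. General Y is indifferent when −6p + 7(1−p) = 7p − 3(1−p), giving p = 10/23.
Let General Y play s1 with probability q. General X is indifferent when −6q + 7(1−q) = 7q − 3(1−q), giving q = 10/23.
The value is -6·(10/23) + (7)·(13/23) = 31/23.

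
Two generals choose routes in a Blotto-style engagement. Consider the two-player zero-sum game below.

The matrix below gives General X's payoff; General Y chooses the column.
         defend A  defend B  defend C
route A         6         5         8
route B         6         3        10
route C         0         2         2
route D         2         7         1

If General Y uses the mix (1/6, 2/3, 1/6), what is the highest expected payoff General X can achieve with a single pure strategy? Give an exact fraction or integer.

route A: (6)·(1/6) + (5)·(2/3) + (8)·(1/6) = 17/3.
route B: (6)·(1/6) + (3)·(2/3) + (10)·(1/6) = 14/3.
route C: (0)·(1/6) + (2)·(2/3) + (2)·(1/6) = 5/3.
route D: (2)·(1/6) + (7)·(2/3) + (1)·(1/6) = 31/6.
The best pure response is route A with expected payoff 17/3.

17/3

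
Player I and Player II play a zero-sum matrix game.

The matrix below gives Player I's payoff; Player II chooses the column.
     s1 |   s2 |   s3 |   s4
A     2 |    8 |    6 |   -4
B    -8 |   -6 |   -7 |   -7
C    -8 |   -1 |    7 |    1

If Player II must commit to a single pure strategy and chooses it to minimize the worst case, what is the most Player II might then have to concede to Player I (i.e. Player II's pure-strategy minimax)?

1

The worst case (largest entry) in each column is s1: 2, s2: 8, s3: 7, s4: 1.
The best (smallest) of these is 1.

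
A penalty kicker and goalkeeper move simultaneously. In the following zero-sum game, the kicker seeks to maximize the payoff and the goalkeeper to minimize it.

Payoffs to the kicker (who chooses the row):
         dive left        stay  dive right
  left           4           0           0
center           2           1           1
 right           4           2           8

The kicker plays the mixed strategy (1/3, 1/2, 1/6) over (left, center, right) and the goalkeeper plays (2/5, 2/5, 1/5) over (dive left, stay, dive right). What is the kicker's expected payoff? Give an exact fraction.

Against (2/5, 2/5, 1/5), each row's expected payoff is left: 8/5; center: 7/5; right: 4.
Taking the (1/3, 1/2, 1/6)-weighted average: (1/3)·(8/5) + (1/2)·(7/5) + (1/6)·(4) = 19/10.

19/10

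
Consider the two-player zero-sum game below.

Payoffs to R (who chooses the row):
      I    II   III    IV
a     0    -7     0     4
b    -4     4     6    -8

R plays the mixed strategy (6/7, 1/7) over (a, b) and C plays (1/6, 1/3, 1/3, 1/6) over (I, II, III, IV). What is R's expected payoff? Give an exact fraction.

Against (1/6, 1/3, 1/3, 1/6), each row's expected payoff is a: -5/3; b: 4/3.
Taking the (6/7, 1/7)-weighted average: (6/7)·(-5/3) + (1/7)·(4/3) = -26/21.

-26/21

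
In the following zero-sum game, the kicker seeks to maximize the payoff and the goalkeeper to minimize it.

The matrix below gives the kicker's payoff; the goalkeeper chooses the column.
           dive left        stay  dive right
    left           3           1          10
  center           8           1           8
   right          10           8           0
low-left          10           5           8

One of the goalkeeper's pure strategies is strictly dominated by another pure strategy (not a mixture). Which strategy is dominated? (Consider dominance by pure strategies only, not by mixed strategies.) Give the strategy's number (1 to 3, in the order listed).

The goalkeeper prefers columns that give the kicker less. Compare dive left with stay: 1 < 3, 1 < 8, 8 < 10, 5 < 10.
So stay strictly dominates dive left for the goalkeeper; dive left is strictly dominated.

1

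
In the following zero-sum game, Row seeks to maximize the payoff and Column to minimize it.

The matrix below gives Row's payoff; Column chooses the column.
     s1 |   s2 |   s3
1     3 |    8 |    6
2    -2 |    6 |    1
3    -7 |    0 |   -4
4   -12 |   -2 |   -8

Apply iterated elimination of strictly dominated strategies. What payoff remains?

3

Column s2 is strictly dominated by s1 for Column (3<8, -2<6, -7<0, -12<-2); eliminate s2.
Column s3 is strictly dominated by s1 for Column (3<6, -2<1, -7<-4, -12<-8); eliminate s3.
Row 2 is strictly dominated by row 1 (3>-2); eliminate 2.
Row 3 is strictly dominated by row 1 (3>-7); eliminate 3.
Row 4 is strictly dominated by row 1 (3>-12); eliminate 4.
Only (1, s1) remains, with payoff 3.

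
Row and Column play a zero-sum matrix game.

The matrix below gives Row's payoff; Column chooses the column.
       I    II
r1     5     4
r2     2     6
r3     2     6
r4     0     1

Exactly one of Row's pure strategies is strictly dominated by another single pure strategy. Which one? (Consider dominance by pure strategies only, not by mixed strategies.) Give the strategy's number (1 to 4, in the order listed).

Compare r4 with r1: 5 > 0, 4 > 1.
So r1 strictly dominates r4 for Row; r4 is strictly dominated.

4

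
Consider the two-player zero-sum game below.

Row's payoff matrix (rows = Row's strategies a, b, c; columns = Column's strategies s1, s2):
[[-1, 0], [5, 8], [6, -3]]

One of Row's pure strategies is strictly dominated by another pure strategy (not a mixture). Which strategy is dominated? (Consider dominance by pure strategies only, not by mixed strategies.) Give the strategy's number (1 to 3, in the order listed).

1

Compare a with b: 5 > -1, 8 > 0.
So b strictly dominates a for Row; a is strictly dominated.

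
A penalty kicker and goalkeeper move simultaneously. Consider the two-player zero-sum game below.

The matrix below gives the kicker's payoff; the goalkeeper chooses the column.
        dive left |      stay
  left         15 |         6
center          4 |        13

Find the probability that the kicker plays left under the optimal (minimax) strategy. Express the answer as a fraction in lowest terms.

1/2

Row minima are 6 and 4, so the kicker's maximin is 6; column maxima are 15 and 13, so the goalkeeper's minimax is 13. These differ, so the equilibrium is in mixed strategies.
Let the kicker play left with probability p. The goalkeeper is indifferent when 15p + 4(1−p) = 6p + 13(1−p), giving p = 1/2.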